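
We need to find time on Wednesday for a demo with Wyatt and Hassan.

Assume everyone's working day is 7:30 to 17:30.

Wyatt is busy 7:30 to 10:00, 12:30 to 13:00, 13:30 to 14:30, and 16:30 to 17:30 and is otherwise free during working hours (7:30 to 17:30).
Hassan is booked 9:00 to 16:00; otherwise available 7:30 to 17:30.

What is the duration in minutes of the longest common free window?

Wyatt free within 07:30–17:30: 10:00–12:30, 13:00–13:30, 14:30–16:30.
Hassan free within 07:30–17:30: 07:30–09:00, 16:00–17:30.
Wyatt ∩ Hassan: 16:00–16:30.
Single common window of 30 minutes.

30 minutes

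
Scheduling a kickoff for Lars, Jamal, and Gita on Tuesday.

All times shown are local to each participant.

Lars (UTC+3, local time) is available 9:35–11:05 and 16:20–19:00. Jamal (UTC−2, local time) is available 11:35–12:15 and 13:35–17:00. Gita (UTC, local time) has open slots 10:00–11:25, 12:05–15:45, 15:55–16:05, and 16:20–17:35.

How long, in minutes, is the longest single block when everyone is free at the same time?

Lars → UTC: 06:35–08:05, 13:20–16:00.
Jamal → UTC: 13:35–14:15, 15:35–19:00.
Gita → UTC: 10:00–11:25, 12:05–15:45, 15:55–16:05, 16:20–17:35.
Lars ∩ Jamal: 13:35–14:15, 15:35–16:00.
Lars ∩ Jamal ∩ Gita: 13:35–14:15, 15:35–15:45, 15:55–16:00.
Common window lengths: 40, 10, 5 min; longest is 40.

40 minutes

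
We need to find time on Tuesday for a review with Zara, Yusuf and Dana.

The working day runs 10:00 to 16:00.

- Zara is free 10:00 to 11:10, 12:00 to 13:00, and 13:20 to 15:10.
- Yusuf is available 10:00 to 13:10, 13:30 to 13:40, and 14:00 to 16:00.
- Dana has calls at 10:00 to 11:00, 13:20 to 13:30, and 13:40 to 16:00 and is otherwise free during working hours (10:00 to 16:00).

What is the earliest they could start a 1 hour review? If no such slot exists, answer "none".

Dana free within 10:00–16:00: 11:00–13:20, 13:30–13:40.
Zara ∩ Yusuf: 10:00–11:10, 12:00–13:00, 13:30–13:40, 14:00–15:10.
Zara ∩ Yusuf ∩ Dana: 11:00–11:10, 12:00–13:00, 13:30–13:40.
Windows ≥ 60 min: 12:00–13:00.
Earliest such window starts at 12:00.

12:00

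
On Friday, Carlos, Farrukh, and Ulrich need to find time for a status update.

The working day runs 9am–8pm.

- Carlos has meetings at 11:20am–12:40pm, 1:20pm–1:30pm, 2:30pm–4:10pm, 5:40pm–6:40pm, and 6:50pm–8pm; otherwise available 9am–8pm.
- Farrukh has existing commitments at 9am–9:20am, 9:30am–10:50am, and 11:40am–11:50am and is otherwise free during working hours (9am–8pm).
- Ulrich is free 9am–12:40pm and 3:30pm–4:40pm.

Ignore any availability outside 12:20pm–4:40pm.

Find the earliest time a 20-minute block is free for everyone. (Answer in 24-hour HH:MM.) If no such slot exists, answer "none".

Carlos free within 09:00–20:00: 09:00–11:20, 12:40–13:20, 13:30–14:30, 16:10–17:40, 18:40–18:50.
Farrukh free within 09:00–20:00: 09:20–09:30, 10:50–11:40, 11:50–20:00.
Carlos ∩ Farrukh: 09:20–09:30, 10:50–11:20, 12:40–13:20, 13:30–14:30, 16:10–17:40, 18:40–18:50.
Carlos ∩ Farrukh ∩ Ulrich: 09:20–09:30, 10:50–11:20, 16:10–16:40.
Restricted to 12:20–16:40: 16:10–16:40.
Windows ≥ 20 min: 16:10–16:40.
Earliest such window starts at 16:10.

16:10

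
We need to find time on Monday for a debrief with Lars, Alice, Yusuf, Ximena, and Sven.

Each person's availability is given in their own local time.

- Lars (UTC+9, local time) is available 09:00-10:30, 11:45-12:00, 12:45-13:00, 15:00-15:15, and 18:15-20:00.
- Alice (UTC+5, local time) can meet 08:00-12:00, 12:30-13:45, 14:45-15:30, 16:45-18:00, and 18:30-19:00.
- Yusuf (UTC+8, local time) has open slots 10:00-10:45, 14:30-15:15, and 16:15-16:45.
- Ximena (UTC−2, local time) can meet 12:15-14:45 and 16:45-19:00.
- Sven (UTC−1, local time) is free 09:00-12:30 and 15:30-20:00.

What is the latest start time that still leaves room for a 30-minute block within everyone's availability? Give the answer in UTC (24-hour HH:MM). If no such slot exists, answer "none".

Lars → UTC: 00:00–01:30, 02:45–03:00, 03:45–04:00, 06:00–06:15, 09:15–11:00.
Alice → UTC: 03:00–07:00, 07:30–08:45, 09:45–10:30, 11:45–13:00, 13:30–14:00.
Yusuf → UTC: 02:00–02:45, 06:30–07:15, 08:15–08:45.
Ximena → UTC: 14:15–16:45, 18:45–21:00.
Sven → UTC: 10:00–13:30, 16:30–21:00.
Lars ∩ Alice: 03:45–04:00, 06:00–06:15, 09:45–10:30.
Lars ∩ Alice ∩ Yusuf: (none).
Lars ∩ Alice ∩ Yusuf ∩ Ximena: (none).
Lars ∩ Alice ∩ Yusuf ∩ Ximena ∩ Sven: (none).
Windows ≥ 30 min: (none).

none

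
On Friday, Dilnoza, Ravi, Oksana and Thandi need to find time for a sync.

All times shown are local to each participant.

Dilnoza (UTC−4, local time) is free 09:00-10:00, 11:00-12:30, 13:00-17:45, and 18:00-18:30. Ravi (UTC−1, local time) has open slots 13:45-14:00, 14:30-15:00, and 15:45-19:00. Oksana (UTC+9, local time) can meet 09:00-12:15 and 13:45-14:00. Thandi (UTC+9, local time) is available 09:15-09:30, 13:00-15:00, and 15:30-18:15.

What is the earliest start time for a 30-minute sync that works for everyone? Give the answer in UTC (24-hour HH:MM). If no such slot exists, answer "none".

none

Dilnoza → UTC: 13:00–14:00, 15:00–16:30, 17:00–21:45, 22:00–22:30.
Ravi → UTC: 14:45–15:00, 15:30–16:00, 16:45–20:00.
Oksana → UTC: 00:00–03:15, 04:45–05:00.
Thandi → UTC: 00:15–00:30, 04:00–06:00, 06:30–09:15.
Dilnoza ∩ Ravi: 15:30–16:00, 17:00–20:00.
Dilnoza ∩ Ravi ∩ Oksana: (none).
Dilnoza ∩ Ravi ∩ Oksana ∩ Thandi: (none).
Windows ≥ 30 min: (none).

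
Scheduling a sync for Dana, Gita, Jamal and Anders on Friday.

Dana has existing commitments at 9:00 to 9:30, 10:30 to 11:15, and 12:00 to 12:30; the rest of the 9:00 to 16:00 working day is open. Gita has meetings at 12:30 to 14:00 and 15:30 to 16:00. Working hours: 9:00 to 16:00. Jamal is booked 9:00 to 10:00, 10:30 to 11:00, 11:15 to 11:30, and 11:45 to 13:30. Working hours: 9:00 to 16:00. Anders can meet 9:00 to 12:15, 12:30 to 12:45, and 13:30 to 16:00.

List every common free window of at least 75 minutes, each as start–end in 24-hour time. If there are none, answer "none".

Dana free within 09:00–16:00: 09:30–10:30, 11:15–12:00, 12:30–16:00.
Gita free within 09:00–16:00: 09:00–12:30, 14:00–15:30.
Jamal free within 09:00–16:00: 10:00–10:30, 11:00–11:15, 11:30–11:45, 13:30–16:00.
Dana ∩ Gita: 09:30–10:30, 11:15–12:00, 14:00–15:30.
Dana ∩ Gita ∩ Jamal: 10:00–10:30, 11:30–11:45, 14:00–15:30.
Dana ∩ Gita ∩ Jamal ∩ Anders: 10:00–10:30, 11:30–11:45, 14:00–15:30.
Windows ≥ 75 min: 14:00–15:30.

14:00–15:30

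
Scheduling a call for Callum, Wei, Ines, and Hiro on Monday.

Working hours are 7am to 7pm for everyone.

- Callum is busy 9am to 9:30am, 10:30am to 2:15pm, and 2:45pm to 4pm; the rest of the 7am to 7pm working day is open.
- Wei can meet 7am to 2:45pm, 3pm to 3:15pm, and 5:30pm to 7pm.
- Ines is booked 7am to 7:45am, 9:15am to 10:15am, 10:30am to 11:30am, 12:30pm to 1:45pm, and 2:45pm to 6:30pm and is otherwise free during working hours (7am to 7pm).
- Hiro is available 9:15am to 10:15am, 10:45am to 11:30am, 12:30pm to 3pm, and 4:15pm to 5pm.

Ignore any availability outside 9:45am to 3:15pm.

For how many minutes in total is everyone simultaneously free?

Callum free within 07:00–19:00: 07:00–09:00, 09:30–10:30, 14:15–14:45, 16:00–19:00.
Ines free within 07:00–19:00: 07:45–09:15, 10:15–10:30, 11:30–12:30, 13:45–14:45, 18:30–19:00.
Callum ∩ Wei: 07:00–09:00, 09:30–10:30, 14:15–14:45, 17:30–19:00.
Callum ∩ Wei ∩ Ines: 07:45–09:00, 10:15–10:30, 14:15–14:45, 18:30–19:00.
Callum ∩ Wei ∩ Ines ∩ Hiro: 14:15–14:45.
Restricted to 09:45–15:15: 14:15–14:45.
Total common minutes: 30.

30 minutes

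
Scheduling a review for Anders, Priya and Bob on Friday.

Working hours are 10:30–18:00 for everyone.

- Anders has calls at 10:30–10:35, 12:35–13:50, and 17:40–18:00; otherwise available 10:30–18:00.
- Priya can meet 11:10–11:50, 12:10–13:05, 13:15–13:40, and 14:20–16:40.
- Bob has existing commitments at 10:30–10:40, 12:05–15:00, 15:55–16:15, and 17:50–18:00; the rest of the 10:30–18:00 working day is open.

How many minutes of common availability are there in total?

Anders free within 10:30–18:00: 10:35–12:35, 13:50–17:40.
Bob free within 10:30–18:00: 10:40–12:05, 15:00–15:55, 16:15–17:50.
Anders ∩ Priya: 11:10–11:50, 12:10–12:35, 14:20–16:40.
Anders ∩ Priya ∩ Bob: 11:10–11:50, 15:00–15:55, 16:15–16:40.
Total common minutes: 40 + 55 + 25 = 120.

120 minutes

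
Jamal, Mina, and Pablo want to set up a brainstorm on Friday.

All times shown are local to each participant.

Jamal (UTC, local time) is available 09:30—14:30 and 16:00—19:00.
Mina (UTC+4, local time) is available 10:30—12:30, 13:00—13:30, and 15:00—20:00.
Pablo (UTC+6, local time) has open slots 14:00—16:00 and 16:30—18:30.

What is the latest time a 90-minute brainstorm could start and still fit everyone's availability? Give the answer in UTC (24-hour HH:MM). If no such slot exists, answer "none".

11:00

Jamal → UTC: 09:30–14:30, 16:00–19:00.
Mina → UTC: 06:30–08:30, 09:00–09:30, 11:00–16:00.
Pablo → UTC: 08:00–10:00, 10:30–12:30.
Jamal ∩ Mina: 11:00–14:30.
Jamal ∩ Mina ∩ Pablo: 11:00–12:30.
Windows ≥ 90 min: 11:00–12:30.
Latest start in the last window 11:00–12:30 is 12:30 − 90 min = 11:00.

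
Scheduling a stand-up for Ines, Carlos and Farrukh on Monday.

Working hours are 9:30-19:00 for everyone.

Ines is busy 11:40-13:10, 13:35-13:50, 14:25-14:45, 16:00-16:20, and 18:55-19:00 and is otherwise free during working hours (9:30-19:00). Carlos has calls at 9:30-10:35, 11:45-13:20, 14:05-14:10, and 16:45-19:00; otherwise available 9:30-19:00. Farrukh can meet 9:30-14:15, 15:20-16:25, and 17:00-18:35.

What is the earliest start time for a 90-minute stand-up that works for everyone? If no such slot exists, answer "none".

none

Ines free within 09:30–19:00: 09:30–11:40, 13:10–13:35, 13:50–14:25, 14:45–16:00, 16:20–18:55.
Carlos free within 09:30–19:00: 10:35–11:45, 13:20–14:05, 14:10–16:45.
Ines ∩ Carlos: 10:35–11:40, 13:20–13:35, 13:50–14:05, 14:10–14:25, 14:45–16:00, 16:20–16:45.
Ines ∩ Carlos ∩ Farrukh: 10:35–11:40, 13:20–13:35, 13:50–14:05, 14:10–14:15, 15:20–16:00, 16:20–16:25.
Windows ≥ 90 min: (none).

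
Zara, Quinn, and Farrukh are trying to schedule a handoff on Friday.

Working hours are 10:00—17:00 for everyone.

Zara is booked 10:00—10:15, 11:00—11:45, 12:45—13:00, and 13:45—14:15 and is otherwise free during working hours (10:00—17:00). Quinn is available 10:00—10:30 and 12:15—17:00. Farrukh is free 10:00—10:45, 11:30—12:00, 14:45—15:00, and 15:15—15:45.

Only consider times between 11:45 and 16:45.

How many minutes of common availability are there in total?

Zara free within 10:00–17:00: 10:15–11:00, 11:45–12:45, 13:00–13:45, 14:15–17:00.
Zara ∩ Quinn: 10:15–10:30, 12:15–12:45, 13:00–13:45, 14:15–17:00.
Zara ∩ Quinn ∩ Farrukh: 10:15–10:30, 14:45–15:00, 15:15–15:45.
Restricted to 11:45–16:45: 14:45–15:00, 15:15–15:45.
Total common minutes: 15 + 30 = 45.

45 minutes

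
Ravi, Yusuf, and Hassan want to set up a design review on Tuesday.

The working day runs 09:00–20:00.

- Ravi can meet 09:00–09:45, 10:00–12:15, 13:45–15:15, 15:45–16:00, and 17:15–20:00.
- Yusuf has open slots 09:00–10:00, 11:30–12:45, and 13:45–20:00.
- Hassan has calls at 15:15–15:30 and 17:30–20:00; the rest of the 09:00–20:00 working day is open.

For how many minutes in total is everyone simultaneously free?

Hassan free within 09:00–20:00: 09:00–15:15, 15:30–17:30.
Ravi ∩ Yusuf: 09:00–09:45, 11:30–12:15, 13:45–15:15, 15:45–16:00, 17:15–20:00.
Ravi ∩ Yusuf ∩ Hassan: 09:00–09:45, 11:30–12:15, 13:45–15:15, 15:45–16:00, 17:15–17:30.
Total common minutes: 45 + 45 + 90 + 15 + 15 = 210.

210 minutes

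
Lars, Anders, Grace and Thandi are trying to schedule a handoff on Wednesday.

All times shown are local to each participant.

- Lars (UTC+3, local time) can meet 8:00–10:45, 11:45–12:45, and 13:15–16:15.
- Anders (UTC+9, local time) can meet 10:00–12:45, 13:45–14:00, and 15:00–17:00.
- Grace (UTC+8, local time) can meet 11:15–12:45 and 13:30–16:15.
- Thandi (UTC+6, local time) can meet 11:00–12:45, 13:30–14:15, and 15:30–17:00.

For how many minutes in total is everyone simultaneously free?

Lars → UTC: 05:00–07:45, 08:45–09:45, 10:15–13:15.
Anders → UTC: 01:00–03:45, 04:45–05:00, 06:00–08:00.
Grace → UTC: 03:15–04:45, 05:30–08:15.
Thandi → UTC: 05:00–06:45, 07:30–08:15, 09:30–11:00.
Lars ∩ Anders: 06:00–07:45.
Lars ∩ Anders ∩ Grace: 06:00–07:45.
Lars ∩ Anders ∩ Grace ∩ Thandi: 06:00–06:45, 07:30–07:45.
Total common minutes: 45 + 15 = 60.

60 minutes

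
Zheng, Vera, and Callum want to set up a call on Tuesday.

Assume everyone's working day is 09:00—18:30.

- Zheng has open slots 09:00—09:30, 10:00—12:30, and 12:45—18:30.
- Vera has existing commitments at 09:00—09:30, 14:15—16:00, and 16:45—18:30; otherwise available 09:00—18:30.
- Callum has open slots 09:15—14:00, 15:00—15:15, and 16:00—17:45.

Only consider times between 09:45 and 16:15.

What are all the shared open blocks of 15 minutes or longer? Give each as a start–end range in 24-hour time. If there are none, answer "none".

Vera free within 09:00–18:30: 09:30–14:15, 16:00–16:45.
Zheng ∩ Vera: 10:00–12:30, 12:45–14:15, 16:00–16:45.
Zheng ∩ Vera ∩ Callum: 10:00–12:30, 12:45–14:00, 16:00–16:45.
Restricted to 09:45–16:15: 10:00–12:30, 12:45–14:00, 16:00–16:15.
Windows ≥ 15 min: 10:00–12:30, 12:45–14:00, 16:00–16:15.

10:00–12:30, 12:45–14:00, 16:00–16:15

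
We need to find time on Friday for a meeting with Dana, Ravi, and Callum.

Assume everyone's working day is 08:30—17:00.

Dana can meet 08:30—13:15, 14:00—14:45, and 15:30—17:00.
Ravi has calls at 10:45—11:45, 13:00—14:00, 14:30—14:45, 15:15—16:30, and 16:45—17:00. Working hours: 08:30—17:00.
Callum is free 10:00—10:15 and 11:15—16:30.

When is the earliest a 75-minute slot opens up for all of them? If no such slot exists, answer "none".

11:45

Ravi free within 08:30–17:00: 08:30–10:45, 11:45–13:00, 14:00–14:30, 14:45–15:15, 16:30–16:45.
Dana ∩ Ravi: 08:30–10:45, 11:45–13:00, 14:00–14:30, 16:30–16:45.
Dana ∩ Ravi ∩ Callum: 10:00–10:15, 11:45–13:00, 14:00–14:30.
Windows ≥ 75 min: 11:45–13:00.
Earliest such window starts at 11:45.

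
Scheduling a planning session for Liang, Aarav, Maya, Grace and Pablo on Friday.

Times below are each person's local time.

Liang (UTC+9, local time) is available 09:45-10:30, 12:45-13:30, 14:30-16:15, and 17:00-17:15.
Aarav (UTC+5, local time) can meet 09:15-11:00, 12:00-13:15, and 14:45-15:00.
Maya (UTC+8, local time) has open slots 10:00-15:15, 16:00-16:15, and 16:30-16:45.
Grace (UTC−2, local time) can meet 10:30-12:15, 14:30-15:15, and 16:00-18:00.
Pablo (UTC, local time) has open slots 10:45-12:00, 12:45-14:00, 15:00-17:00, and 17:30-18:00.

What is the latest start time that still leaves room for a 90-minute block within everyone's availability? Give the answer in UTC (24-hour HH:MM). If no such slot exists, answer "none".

Liang → UTC: 00:45–01:30, 03:45–04:30, 05:30–07:15, 08:00–08:15.
Aarav → UTC: 04:15–06:00, 07:00–08:15, 09:45–10:00.
Maya → UTC: 02:00–07:15, 08:00–08:15, 08:30–08:45.
Grace → UTC: 12:30–14:15, 16:30–17:15, 18:00–20:00.
Pablo → UTC: 10:45–12:00, 12:45–14:00, 15:00–17:00, 17:30–18:00.
Liang ∩ Aarav: 04:15–04:30, 05:30–06:00, 07:00–07:15, 08:00–08:15.
Liang ∩ Aarav ∩ Maya: 04:15–04:30, 05:30–06:00, 07:00–07:15, 08:00–08:15.
Liang ∩ Aarav ∩ Maya ∩ Grace: (none).
Liang ∩ Aarav ∩ Maya ∩ Grace ∩ Pablo: (none).
Windows ≥ 90 min: (none).

none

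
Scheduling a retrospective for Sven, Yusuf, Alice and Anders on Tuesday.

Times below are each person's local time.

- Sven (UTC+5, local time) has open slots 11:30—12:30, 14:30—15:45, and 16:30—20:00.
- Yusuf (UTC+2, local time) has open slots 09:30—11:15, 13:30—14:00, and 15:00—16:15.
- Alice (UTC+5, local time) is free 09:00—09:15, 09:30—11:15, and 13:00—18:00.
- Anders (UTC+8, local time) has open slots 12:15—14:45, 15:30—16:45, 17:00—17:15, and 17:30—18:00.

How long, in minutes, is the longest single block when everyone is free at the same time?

Sven → UTC: 06:30–07:30, 09:30–10:45, 11:30–15:00.
Yusuf → UTC: 07:30–09:15, 11:30–12:00, 13:00–14:15.
Alice → UTC: 04:00–04:15, 04:30–06:15, 08:00–13:00.
Anders → UTC: 04:15–06:45, 07:30–08:45, 09:00–09:15, 09:30–10:00.
Sven ∩ Yusuf: 11:30–12:00, 13:00–14:15.
Sven ∩ Yusuf ∩ Alice: 11:30–12:00.
Sven ∩ Yusuf ∩ Alice ∩ Anders: (none).
No common window.

0 minutes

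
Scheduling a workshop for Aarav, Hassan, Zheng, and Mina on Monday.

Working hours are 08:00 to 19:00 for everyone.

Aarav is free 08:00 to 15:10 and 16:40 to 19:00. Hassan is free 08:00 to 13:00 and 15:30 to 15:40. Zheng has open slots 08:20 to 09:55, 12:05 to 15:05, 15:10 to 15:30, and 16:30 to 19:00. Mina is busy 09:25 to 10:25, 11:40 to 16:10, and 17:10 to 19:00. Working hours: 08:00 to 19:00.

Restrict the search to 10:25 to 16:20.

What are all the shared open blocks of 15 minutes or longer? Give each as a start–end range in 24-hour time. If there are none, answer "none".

Mina free within 08:00–19:00: 08:00–09:25, 10:25–11:40, 16:10–17:10.
Aarav ∩ Hassan: 08:00–13:00.
Aarav ∩ Hassan ∩ Zheng: 08:20–09:55, 12:05–13:00.
Aarav ∩ Hassan ∩ Zheng ∩ Mina: 08:20–09:25.
Restricted to 10:25–16:20: (none).
Windows ≥ 15 min: (none).

none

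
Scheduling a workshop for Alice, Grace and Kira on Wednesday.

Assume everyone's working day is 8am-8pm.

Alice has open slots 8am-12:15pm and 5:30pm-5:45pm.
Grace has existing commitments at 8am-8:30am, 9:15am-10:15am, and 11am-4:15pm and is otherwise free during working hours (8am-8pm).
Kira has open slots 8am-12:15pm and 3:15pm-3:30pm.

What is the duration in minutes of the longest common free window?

Grace free within 08:00–20:00: 08:30–09:15, 10:15–11:00, 16:15–20:00.
Alice ∩ Grace: 08:30–09:15, 10:15–11:00, 17:30–17:45.
Alice ∩ Grace ∩ Kira: 08:30–09:15, 10:15–11:00.
Common window lengths: 45, 45 min; longest is 45.

45 minutes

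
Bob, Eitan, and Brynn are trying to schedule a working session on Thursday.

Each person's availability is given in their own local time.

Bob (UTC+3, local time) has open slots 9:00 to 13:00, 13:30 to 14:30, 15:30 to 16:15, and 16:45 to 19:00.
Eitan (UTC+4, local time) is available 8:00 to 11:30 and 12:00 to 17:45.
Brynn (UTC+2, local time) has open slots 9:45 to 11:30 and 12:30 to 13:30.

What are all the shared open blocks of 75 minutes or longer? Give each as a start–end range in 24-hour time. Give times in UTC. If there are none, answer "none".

08:00–09:30

Bob → UTC: 06:00–10:00, 10:30–11:30, 12:30–13:15, 13:45–16:00.
Eitan → UTC: 04:00–07:30, 08:00–13:45.
Brynn → UTC: 07:45–09:30, 10:30–11:30.
Bob ∩ Eitan: 06:00–07:30, 08:00–10:00, 10:30–11:30, 12:30–13:15.
Bob ∩ Eitan ∩ Brynn: 08:00–09:30, 10:30–11:30.
Windows ≥ 75 min: 08:00–09:30.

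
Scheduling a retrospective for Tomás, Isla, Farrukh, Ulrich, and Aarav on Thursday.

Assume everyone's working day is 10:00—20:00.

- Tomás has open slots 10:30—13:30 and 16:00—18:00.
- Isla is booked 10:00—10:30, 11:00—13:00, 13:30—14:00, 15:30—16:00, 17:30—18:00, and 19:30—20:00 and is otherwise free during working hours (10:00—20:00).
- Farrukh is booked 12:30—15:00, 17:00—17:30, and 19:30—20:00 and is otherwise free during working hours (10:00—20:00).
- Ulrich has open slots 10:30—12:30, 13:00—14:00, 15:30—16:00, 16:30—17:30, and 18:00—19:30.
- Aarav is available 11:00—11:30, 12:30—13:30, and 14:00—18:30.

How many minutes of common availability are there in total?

30 minutes

Isla free within 10:00–20:00: 10:30–11:00, 13:00–13:30, 14:00–15:30, 16:00–17:30, 18:00–19:30.
Farrukh free within 10:00–20:00: 10:00–12:30, 15:00–17:00, 17:30–19:30.
Tomás ∩ Isla: 10:30–11:00, 13:00–13:30, 16:00–17:30.
Tomás ∩ Isla ∩ Farrukh: 10:30–11:00, 16:00–17:00.
Tomás ∩ Isla ∩ Farrukh ∩ Ulrich: 10:30–11:00, 16:30–17:00.
Tomás ∩ Isla ∩ Farrukh ∩ Ulrich ∩ Aarav: 16:30–17:00.
Total common minutes: 30.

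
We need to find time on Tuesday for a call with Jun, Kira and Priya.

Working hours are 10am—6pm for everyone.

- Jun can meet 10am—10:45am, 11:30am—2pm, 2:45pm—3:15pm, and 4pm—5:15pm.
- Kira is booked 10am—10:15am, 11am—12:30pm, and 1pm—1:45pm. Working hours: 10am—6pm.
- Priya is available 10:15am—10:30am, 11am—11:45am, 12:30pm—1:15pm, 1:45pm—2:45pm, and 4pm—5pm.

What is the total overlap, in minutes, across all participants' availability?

Kira free within 10:00–18:00: 10:15–11:00, 12:30–13:00, 13:45–18:00.
Jun ∩ Kira: 10:15–10:45, 12:30–13:00, 13:45–14:00, 14:45–15:15, 16:00–17:15.
Jun ∩ Kira ∩ Priya: 10:15–10:30, 12:30–13:00, 13:45–14:00, 16:00–17:00.
Total common minutes: 15 + 30 + 15 + 60 = 120.

120 minutes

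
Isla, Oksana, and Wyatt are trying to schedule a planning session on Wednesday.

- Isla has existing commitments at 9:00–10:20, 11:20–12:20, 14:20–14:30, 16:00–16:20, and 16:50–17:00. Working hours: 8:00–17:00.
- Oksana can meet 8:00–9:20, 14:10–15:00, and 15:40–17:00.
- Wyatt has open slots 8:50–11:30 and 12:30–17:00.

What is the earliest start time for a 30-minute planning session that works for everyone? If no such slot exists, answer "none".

14:30

Isla free within 08:00–17:00: 08:00–09:00, 10:20–11:20, 12:20–14:20, 14:30–16:00, 16:20–16:50.
Isla ∩ Oksana: 08:00–09:00, 14:10–14:20, 14:30–15:00, 15:40–16:00, 16:20–16:50.
Isla ∩ Oksana ∩ Wyatt: 08:50–09:00, 14:10–14:20, 14:30–15:00, 15:40–16:00, 16:20–16:50.
Windows ≥ 30 min: 14:30–15:00, 16:20–16:50.
Earliest such window starts at 14:30.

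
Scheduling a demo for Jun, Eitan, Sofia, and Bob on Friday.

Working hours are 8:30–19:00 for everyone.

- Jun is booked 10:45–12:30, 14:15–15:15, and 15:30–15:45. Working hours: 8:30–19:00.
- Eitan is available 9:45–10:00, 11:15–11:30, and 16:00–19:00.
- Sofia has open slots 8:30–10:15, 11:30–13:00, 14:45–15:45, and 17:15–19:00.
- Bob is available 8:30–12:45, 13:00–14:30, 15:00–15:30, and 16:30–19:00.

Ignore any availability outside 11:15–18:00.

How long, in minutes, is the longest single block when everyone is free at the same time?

Jun free within 08:30–19:00: 08:30–10:45, 12:30–14:15, 15:15–15:30, 15:45–19:00.
Jun ∩ Eitan: 09:45–10:00, 16:00–19:00.
Jun ∩ Eitan ∩ Sofia: 09:45–10:00, 17:15–19:00.
Jun ∩ Eitan ∩ Sofia ∩ Bob: 09:45–10:00, 17:15–19:00.
Restricted to 11:15–18:00: 17:15–18:00.
Single common window of 45 minutes.

45 minutes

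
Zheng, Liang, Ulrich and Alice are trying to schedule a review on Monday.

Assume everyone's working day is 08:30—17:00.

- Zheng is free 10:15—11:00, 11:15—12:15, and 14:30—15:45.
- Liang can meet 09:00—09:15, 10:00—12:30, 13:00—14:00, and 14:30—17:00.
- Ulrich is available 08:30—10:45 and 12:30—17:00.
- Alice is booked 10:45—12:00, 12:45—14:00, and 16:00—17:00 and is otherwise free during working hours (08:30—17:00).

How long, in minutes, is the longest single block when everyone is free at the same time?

75 minutes

Alice free within 08:30–17:00: 08:30–10:45, 12:00–12:45, 14:00–16:00.
Zheng ∩ Liang: 10:15–11:00, 11:15–12:15, 14:30–15:45.
Zheng ∩ Liang ∩ Ulrich: 10:15–10:45, 14:30–15:45.
Zheng ∩ Liang ∩ Ulrich ∩ Alice: 10:15–10:45, 14:30–15:45.
Common window lengths: 30, 75 min; longest is 75.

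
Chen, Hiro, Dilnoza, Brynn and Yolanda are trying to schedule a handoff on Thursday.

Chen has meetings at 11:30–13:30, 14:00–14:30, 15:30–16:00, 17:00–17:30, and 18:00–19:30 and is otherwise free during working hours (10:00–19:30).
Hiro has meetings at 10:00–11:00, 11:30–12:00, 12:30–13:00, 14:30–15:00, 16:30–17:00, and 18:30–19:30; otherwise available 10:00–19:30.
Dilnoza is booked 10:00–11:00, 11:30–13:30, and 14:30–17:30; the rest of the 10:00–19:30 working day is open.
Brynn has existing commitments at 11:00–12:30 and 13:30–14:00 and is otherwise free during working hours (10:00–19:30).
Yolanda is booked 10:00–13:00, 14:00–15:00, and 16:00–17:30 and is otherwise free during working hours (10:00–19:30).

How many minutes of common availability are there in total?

30 minutes

Chen free within 10:00–19:30: 10:00–11:30, 13:30–14:00, 14:30–15:30, 16:00–17:00, 17:30–18:00.
Hiro free within 10:00–19:30: 11:00–11:30, 12:00–12:30, 13:00–14:30, 15:00–16:30, 17:00–18:30.
Dilnoza free within 10:00–19:30: 11:00–11:30, 13:30–14:30, 17:30–19:30.
Brynn free within 10:00–19:30: 10:00–11:00, 12:30–13:30, 14:00–19:30.
Yolanda free within 10:00–19:30: 13:00–14:00, 15:00–16:00, 17:30–19:30.
Chen ∩ Hiro: 11:00–11:30, 13:30–14:00, 15:00–15:30, 16:00–16:30, 17:30–18:00.
Chen ∩ Hiro ∩ Dilnoza: 11:00–11:30, 13:30–14:00, 17:30–18:00.
Chen ∩ Hiro ∩ Dilnoza ∩ Brynn: 17:30–18:00.
Chen ∩ Hiro ∩ Dilnoza ∩ Brynn ∩ Yolanda: 17:30–18:00.
Total common minutes: 30.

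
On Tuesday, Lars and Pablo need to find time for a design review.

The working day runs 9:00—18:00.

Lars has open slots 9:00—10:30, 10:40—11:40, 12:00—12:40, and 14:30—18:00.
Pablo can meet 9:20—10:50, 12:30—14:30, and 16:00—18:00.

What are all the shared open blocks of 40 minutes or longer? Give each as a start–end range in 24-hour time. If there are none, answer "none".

Lars ∩ Pablo: 09:20–10:30, 10:40–10:50, 12:30–12:40, 16:00–18:00.
Windows ≥ 40 min: 09:20–10:30, 16:00–18:00.

09:20–10:30, 16:00–18:00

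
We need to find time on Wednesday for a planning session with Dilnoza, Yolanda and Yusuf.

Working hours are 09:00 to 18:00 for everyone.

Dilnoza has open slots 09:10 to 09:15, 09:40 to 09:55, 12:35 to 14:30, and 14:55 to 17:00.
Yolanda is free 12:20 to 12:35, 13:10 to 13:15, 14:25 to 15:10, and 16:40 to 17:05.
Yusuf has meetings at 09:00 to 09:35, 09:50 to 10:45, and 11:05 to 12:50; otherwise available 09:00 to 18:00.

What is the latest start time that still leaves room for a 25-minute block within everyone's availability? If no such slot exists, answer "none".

Yusuf free within 09:00–18:00: 09:35–09:50, 10:45–11:05, 12:50–18:00.
Dilnoza ∩ Yolanda: 13:10–13:15, 14:25–14:30, 14:55–15:10, 16:40–17:00.
Dilnoza ∩ Yolanda ∩ Yusuf: 13:10–13:15, 14:25–14:30, 14:55–15:10, 16:40–17:00.
Windows ≥ 25 min: (none).

none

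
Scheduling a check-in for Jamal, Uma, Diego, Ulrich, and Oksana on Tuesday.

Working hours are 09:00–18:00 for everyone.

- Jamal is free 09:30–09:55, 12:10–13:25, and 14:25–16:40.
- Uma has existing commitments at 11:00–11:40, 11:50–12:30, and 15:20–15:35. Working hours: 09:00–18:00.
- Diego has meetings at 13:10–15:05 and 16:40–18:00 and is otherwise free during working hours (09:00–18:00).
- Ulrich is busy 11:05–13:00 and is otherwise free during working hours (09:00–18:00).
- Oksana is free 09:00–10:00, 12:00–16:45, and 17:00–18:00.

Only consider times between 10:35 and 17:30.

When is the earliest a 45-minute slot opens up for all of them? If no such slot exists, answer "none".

Uma free within 09:00–18:00: 09:00–11:00, 11:40–11:50, 12:30–15:20, 15:35–18:00.
Diego free within 09:00–18:00: 09:00–13:10, 15:05–16:40.
Ulrich free within 09:00–18:00: 09:00–11:05, 13:00–18:00.
Jamal ∩ Uma: 09:30–09:55, 12:30–13:25, 14:25–15:20, 15:35–16:40.
Jamal ∩ Uma ∩ Diego: 09:30–09:55, 12:30–13:10, 15:05–15:20, 15:35–16:40.
Jamal ∩ Uma ∩ Diego ∩ Ulrich: 09:30–09:55, 13:00–13:10, 15:05–15:20, 15:35–16:40.
Jamal ∩ Uma ∩ Diego ∩ Ulrich ∩ Oksana: 09:30–09:55, 13:00–13:10, 15:05–15:20, 15:35–16:40.
Restricted to 10:35–17:30: 13:00–13:10, 15:05–15:20, 15:35–16:40.
Windows ≥ 45 min: 15:35–16:40.
Earliest such window starts at 15:35.

15:35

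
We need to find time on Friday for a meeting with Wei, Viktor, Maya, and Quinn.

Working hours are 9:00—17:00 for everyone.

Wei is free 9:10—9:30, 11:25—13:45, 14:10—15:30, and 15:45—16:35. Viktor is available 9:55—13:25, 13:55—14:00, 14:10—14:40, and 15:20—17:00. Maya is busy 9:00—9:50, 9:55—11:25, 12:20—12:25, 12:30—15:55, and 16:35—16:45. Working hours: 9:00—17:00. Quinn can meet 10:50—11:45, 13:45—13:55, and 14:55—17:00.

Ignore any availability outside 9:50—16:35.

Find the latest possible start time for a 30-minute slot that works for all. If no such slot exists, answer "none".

16:05

Maya free within 09:00–17:00: 09:50–09:55, 11:25–12:20, 12:25–12:30, 15:55–16:35, 16:45–17:00.
Wei ∩ Viktor: 11:25–13:25, 14:10–14:40, 15:20–15:30, 15:45–16:35.
Wei ∩ Viktor ∩ Maya: 11:25–12:20, 12:25–12:30, 15:55–16:35.
Wei ∩ Viktor ∩ Maya ∩ Quinn: 11:25–11:45, 15:55–16:35.
Restricted to 09:50–16:35: 11:25–11:45, 15:55–16:35.
Windows ≥ 30 min: 15:55–16:35.
Latest start in the last window 15:55–16:35 is 16:35 − 30 min = 16:05.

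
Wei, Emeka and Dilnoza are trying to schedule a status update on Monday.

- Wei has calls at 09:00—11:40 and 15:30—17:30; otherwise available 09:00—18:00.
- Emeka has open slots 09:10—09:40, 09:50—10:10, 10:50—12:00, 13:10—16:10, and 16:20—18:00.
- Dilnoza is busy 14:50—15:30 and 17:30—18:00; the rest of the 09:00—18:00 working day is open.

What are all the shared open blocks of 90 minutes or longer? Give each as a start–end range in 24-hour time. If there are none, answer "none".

13:10–14:50

Wei free within 09:00–18:00: 11:40–15:30, 17:30–18:00.
Dilnoza free within 09:00–18:00: 09:00–14:50, 15:30–17:30.
Wei ∩ Emeka: 11:40–12:00, 13:10–15:30, 17:30–18:00.
Wei ∩ Emeka ∩ Dilnoza: 11:40–12:00, 13:10–14:50.
Windows ≥ 90 min: 13:10–14:50.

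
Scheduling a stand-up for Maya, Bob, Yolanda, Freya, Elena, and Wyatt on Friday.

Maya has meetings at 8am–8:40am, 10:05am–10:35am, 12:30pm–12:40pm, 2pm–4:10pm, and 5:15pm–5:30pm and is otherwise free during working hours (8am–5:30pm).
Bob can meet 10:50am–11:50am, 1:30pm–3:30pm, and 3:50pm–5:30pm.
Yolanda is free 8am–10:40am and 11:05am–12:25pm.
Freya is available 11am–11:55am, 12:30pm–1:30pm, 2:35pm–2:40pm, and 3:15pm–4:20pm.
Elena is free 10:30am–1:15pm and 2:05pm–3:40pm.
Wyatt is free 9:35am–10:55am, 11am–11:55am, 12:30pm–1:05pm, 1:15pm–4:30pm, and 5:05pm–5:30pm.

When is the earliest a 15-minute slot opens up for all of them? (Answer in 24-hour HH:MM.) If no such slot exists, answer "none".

11:05

Maya free within 08:00–17:30: 08:40–10:05, 10:35–12:30, 12:40–14:00, 16:10–17:15.
Maya ∩ Bob: 10:50–11:50, 13:30–14:00, 16:10–17:15.
Maya ∩ Bob ∩ Yolanda: 11:05–11:50.
Maya ∩ Bob ∩ Yolanda ∩ Freya: 11:05–11:50.
Maya ∩ Bob ∩ Yolanda ∩ Freya ∩ Elena: 11:05–11:50.
Maya ∩ Bob ∩ Yolanda ∩ Freya ∩ Elena ∩ Wyatt: 11:05–11:50.
Windows ≥ 15 min: 11:05–11:50.
Earliest such window starts at 11:05.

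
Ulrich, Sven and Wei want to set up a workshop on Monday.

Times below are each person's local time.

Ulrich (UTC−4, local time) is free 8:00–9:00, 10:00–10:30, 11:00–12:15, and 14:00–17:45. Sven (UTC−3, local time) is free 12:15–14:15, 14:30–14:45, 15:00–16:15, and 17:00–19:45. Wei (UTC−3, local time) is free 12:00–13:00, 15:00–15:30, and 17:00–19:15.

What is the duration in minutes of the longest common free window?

105 minutes

Ulrich → UTC: 12:00–13:00, 14:00–14:30, 15:00–16:15, 18:00–21:45.
Sven → UTC: 15:15–17:15, 17:30–17:45, 18:00–19:15, 20:00–22:45.
Wei → UTC: 15:00–16:00, 18:00–18:30, 20:00–22:15.
Ulrich ∩ Sven: 15:15–16:15, 18:00–19:15, 20:00–21:45.
Ulrich ∩ Sven ∩ Wei: 15:15–16:00, 18:00–18:30, 20:00–21:45.
Common window lengths: 45, 30, 105 min; longest is 105.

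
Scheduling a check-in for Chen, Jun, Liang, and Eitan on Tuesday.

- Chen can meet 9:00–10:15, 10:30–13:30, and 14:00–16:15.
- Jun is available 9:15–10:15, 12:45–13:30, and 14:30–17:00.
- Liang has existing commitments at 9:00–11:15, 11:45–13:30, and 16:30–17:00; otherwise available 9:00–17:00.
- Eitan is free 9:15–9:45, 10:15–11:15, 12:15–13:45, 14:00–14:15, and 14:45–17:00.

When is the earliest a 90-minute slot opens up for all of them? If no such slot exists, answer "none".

Liang free within 09:00–17:00: 11:15–11:45, 13:30–16:30.
Chen ∩ Jun: 09:15–10:15, 12:45–13:30, 14:30–16:15.
Chen ∩ Jun ∩ Liang: 14:30–16:15.
Chen ∩ Jun ∩ Liang ∩ Eitan: 14:45–16:15.
Windows ≥ 90 min: 14:45–16:15.
Earliest such window starts at 14:45.

14:45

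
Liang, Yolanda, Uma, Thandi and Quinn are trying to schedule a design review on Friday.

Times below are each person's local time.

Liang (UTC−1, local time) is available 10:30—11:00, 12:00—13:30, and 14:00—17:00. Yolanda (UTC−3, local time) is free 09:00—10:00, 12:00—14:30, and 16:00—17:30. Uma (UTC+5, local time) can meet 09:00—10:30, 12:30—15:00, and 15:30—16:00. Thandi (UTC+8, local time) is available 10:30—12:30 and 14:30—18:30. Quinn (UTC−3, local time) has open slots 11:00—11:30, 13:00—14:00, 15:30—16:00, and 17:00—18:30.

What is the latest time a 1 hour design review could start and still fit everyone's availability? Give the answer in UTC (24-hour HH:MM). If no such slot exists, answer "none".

Liang → UTC: 11:30–12:00, 13:00–14:30, 15:00–18:00.
Yolanda → UTC: 12:00–13:00, 15:00–17:30, 19:00–20:30.
Uma → UTC: 04:00–05:30, 07:30–10:00, 10:30–11:00.
Thandi → UTC: 02:30–04:30, 06:30–10:30.
Quinn → UTC: 14:00–14:30, 16:00–17:00, 18:30–19:00, 20:00–21:30.
Liang ∩ Yolanda: 15:00–17:30.
Liang ∩ Yolanda ∩ Uma: (none).
Liang ∩ Yolanda ∩ Uma ∩ Thandi: (none).
Liang ∩ Yolanda ∩ Uma ∩ Thandi ∩ Quinn: (none).
Windows ≥ 60 min: (none).

none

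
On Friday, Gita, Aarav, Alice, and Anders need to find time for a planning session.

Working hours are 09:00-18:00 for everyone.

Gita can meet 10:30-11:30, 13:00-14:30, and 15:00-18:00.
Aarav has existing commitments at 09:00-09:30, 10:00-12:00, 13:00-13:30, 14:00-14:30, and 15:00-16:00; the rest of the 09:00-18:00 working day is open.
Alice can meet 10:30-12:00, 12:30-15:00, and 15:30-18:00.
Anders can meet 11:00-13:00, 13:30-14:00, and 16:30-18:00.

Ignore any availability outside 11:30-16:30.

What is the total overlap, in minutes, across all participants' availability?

30 minutes

Aarav free within 09:00–18:00: 09:30–10:00, 12:00–13:00, 13:30–14:00, 14:30–15:00, 16:00–18:00.
Gita ∩ Aarav: 13:30–14:00, 16:00–18:00.
Gita ∩ Aarav ∩ Alice: 13:30–14:00, 16:00–18:00.
Gita ∩ Aarav ∩ Alice ∩ Anders: 13:30–14:00, 16:30–18:00.
Restricted to 11:30–16:30: 13:30–14:00.
Total common minutes: 30.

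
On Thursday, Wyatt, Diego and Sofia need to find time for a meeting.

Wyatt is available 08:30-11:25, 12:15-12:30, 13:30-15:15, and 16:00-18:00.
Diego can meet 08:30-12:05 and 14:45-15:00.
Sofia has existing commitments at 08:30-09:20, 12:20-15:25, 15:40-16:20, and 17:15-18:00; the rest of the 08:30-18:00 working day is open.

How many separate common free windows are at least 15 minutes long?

1

Sofia free within 08:30–18:00: 09:20–12:20, 15:25–15:40, 16:20–17:15.
Wyatt ∩ Diego: 08:30–11:25, 14:45–15:00.
Wyatt ∩ Diego ∩ Sofia: 09:20–11:25.
Windows ≥ 15 min: 09:20–11:25.
That's 1 window.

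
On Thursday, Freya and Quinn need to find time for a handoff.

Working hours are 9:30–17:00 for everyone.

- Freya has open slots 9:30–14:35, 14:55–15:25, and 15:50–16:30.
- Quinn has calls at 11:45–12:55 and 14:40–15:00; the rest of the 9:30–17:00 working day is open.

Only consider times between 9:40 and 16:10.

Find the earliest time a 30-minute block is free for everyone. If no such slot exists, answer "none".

09:40

Quinn free within 09:30–17:00: 09:30–11:45, 12:55–14:40, 15:00–17:00.
Freya ∩ Quinn: 09:30–11:45, 12:55–14:35, 15:00–15:25, 15:50–16:30.
Restricted to 09:40–16:10: 09:40–11:45, 12:55–14:35, 15:00–15:25, 15:50–16:10.
Windows ≥ 30 min: 09:40–11:45, 12:55–14:35.
Earliest such window starts at 09:40.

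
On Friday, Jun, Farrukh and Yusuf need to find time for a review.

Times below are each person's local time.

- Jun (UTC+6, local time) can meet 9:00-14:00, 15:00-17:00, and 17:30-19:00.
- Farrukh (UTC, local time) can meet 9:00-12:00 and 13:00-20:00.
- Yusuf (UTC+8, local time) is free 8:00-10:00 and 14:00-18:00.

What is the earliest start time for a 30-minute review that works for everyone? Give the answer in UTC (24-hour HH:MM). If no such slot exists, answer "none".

09:00

Jun → UTC: 03:00–08:00, 09:00–11:00, 11:30–13:00.
Farrukh → UTC: 09:00–12:00, 13:00–20:00.
Yusuf → UTC: 00:00–02:00, 06:00–10:00.
Jun ∩ Farrukh: 09:00–11:00, 11:30–12:00.
Jun ∩ Farrukh ∩ Yusuf: 09:00–10:00.
Windows ≥ 30 min: 09:00–10:00.
Earliest such window starts at 09:00.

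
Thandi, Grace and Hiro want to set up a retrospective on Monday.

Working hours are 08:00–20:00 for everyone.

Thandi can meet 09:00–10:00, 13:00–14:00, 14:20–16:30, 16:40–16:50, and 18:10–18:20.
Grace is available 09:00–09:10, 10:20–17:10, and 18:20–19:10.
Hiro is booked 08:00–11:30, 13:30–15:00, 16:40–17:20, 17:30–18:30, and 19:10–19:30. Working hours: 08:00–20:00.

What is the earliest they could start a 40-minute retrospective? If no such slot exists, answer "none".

15:00

Hiro free within 08:00–20:00: 11:30–13:30, 15:00–16:40, 17:20–17:30, 18:30–19:10, 19:30–20:00.
Thandi ∩ Grace: 09:00–09:10, 13:00–14:00, 14:20–16:30, 16:40–16:50.
Thandi ∩ Grace ∩ Hiro: 13:00–13:30, 15:00–16:30.
Windows ≥ 40 min: 15:00–16:30.
Earliest such window starts at 15:00.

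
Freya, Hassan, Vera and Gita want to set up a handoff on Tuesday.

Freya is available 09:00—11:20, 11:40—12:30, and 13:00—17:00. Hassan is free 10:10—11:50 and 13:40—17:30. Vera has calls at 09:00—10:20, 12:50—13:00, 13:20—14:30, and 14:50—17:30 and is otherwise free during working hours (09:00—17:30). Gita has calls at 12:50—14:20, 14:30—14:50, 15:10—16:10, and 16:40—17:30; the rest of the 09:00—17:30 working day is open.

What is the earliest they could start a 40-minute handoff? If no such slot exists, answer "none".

10:20

Vera free within 09:00–17:30: 10:20–12:50, 13:00–13:20, 14:30–14:50.
Gita free within 09:00–17:30: 09:00–12:50, 14:20–14:30, 14:50–15:10, 16:10–16:40.
Freya ∩ Hassan: 10:10–11:20, 11:40–11:50, 13:40–17:00.
Freya ∩ Hassan ∩ Vera: 10:20–11:20, 11:40–11:50, 14:30–14:50.
Freya ∩ Hassan ∩ Vera ∩ Gita: 10:20–11:20, 11:40–11:50.
Windows ≥ 40 min: 10:20–11:20.
Earliest such window starts at 10:20.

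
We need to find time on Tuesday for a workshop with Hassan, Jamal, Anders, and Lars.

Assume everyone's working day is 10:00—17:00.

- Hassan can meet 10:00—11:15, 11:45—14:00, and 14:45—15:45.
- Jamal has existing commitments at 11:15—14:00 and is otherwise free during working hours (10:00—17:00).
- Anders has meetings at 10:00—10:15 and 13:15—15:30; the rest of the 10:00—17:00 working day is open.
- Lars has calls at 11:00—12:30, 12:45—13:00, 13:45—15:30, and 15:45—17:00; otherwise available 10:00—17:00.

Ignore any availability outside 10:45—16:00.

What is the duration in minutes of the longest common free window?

15 minutes

Jamal free within 10:00–17:00: 10:00–11:15, 14:00–17:00.
Anders free within 10:00–17:00: 10:15–13:15, 15:30–17:00.
Lars free within 10:00–17:00: 10:00–11:00, 12:30–12:45, 13:00–13:45, 15:30–15:45.
Hassan ∩ Jamal: 10:00–11:15, 14:45–15:45.
Hassan ∩ Jamal ∩ Anders: 10:15–11:15, 15:30–15:45.
Hassan ∩ Jamal ∩ Anders ∩ Lars: 10:15–11:00, 15:30–15:45.
Restricted to 10:45–16:00: 10:45–11:00, 15:30–15:45.
Common window lengths: 15, 15 min; longest is 15.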